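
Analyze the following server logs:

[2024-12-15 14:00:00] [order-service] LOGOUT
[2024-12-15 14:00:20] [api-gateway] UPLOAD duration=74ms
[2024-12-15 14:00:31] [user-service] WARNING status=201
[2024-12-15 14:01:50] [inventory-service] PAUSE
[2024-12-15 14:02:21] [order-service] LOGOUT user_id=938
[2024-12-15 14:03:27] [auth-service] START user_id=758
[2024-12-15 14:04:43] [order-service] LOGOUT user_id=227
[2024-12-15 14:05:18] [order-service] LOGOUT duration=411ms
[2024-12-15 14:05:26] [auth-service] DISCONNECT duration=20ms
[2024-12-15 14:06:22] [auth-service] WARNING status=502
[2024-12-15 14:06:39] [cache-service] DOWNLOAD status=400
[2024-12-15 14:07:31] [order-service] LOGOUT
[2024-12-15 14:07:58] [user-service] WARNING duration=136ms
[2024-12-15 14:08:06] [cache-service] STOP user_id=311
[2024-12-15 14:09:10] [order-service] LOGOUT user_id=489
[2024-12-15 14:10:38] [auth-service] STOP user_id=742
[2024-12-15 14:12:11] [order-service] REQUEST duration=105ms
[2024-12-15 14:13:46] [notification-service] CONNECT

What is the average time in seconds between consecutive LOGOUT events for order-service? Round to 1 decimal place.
110.0

To calculate average interval:

1. Find all LOGOUT events for order-service in order
2. Calculate time gaps between consecutive events
3. Compute mean of gaps: 550 / 5 = 110.0 seconds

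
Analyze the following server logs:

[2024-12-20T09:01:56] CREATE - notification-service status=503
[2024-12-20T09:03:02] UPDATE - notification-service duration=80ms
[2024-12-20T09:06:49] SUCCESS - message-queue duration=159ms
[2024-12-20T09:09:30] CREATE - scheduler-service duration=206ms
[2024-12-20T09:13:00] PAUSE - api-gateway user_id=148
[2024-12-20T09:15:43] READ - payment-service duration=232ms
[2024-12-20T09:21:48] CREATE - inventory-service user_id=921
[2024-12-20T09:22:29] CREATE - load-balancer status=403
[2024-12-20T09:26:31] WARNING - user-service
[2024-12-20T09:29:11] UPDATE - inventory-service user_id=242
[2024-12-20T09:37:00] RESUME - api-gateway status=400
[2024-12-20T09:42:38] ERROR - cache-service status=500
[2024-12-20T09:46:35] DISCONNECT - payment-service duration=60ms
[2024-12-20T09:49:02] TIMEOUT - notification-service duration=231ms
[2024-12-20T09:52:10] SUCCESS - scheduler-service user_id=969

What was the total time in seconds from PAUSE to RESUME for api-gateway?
1440

To calculate state duration:

1. Find PAUSE event for api-gateway: 2024-12-20T09:13:00
2. Find RESUME event for api-gateway: 2024-12-20T09:37:00
3. Calculate duration: 2024-12-20T09:37:00 - 2024-12-20T09:13:00 = 1440 seconds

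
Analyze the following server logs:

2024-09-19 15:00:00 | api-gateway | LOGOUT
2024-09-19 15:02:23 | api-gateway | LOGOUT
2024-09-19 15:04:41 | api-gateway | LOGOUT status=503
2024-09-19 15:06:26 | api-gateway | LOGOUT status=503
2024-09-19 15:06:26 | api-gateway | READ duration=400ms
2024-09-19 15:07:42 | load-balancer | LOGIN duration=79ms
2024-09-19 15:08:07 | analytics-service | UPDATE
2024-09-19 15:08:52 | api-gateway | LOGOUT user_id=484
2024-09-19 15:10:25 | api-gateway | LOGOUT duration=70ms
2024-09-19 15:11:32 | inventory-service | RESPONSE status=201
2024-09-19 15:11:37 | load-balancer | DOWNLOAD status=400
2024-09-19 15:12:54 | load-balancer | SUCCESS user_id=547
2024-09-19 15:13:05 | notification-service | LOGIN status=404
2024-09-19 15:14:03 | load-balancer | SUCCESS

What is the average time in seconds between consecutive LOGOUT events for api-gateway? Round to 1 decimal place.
125.0

To calculate average interval:

1. Find all LOGOUT events for api-gateway in order
2. Calculate time gaps between consecutive events
3. Compute mean of gaps: 625 / 5 = 125.0 seconds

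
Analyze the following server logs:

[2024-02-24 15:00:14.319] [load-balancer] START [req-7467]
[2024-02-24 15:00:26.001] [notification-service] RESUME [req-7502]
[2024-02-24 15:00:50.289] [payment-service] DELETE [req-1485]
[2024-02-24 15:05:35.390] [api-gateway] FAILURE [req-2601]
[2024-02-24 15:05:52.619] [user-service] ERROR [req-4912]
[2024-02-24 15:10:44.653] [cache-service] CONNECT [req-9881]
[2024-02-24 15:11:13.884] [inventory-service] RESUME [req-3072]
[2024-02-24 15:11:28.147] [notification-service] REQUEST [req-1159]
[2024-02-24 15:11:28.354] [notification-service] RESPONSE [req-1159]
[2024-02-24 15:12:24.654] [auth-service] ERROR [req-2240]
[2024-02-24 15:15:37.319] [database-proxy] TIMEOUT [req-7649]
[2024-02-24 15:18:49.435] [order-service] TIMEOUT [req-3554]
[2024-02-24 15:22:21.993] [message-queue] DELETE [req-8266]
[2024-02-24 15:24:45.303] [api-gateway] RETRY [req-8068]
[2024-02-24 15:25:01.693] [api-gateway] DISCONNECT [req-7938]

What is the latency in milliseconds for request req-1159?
207

To calculate latency:

1. Find REQUEST with id req-1159: 2024-02-24 15:11:28.147
2. Find RESPONSE with id req-1159: 2024-02-24 15:11:28.354
3. Latency: 2024-02-24 15:11:28.354 - 2024-02-24 15:11:28.147 = 207ms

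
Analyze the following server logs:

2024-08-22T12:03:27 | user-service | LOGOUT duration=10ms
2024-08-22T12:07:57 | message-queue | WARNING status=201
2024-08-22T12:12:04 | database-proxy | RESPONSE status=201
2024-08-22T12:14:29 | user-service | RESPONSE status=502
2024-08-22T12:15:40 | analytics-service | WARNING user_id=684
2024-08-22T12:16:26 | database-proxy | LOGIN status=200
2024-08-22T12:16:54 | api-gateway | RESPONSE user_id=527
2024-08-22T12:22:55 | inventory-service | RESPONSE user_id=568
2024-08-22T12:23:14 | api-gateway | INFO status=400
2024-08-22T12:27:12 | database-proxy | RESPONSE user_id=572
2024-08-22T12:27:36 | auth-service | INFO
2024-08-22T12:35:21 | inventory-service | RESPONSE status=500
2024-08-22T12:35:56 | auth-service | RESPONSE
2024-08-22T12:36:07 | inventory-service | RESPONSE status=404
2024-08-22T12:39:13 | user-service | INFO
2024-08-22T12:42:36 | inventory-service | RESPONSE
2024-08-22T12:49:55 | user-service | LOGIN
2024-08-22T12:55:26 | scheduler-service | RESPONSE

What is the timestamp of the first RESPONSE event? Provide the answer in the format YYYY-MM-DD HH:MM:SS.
2024-08-22 12:12:04

To find the first event:

1. Filter for all RESPONSE events
2. Sort by timestamp
3. Select the first one
4. Timestamp: 2024-08-22 12:12:04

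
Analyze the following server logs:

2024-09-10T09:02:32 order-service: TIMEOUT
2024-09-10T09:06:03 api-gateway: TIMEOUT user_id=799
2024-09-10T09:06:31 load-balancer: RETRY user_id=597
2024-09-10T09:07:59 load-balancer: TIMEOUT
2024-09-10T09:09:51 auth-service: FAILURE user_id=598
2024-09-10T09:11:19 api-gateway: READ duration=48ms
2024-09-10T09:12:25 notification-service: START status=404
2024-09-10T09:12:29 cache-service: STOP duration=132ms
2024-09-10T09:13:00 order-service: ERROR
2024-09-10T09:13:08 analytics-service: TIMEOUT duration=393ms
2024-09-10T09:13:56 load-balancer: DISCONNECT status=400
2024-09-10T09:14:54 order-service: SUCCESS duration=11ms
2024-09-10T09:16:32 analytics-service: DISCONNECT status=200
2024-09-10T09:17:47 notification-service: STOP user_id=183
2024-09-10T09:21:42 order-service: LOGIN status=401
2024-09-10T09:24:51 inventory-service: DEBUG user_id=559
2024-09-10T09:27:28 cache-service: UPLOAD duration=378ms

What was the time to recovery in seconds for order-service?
114

To calculate recovery time:

1. Find ERROR event for order-service: 2024-09-10T09:13:00
2. Find next SUCCESS event for order-service: 2024-09-10T09:14:54
3. Recovery time: 2024-09-10T09:14:54 - 2024-09-10T09:13:00 = 114 seconds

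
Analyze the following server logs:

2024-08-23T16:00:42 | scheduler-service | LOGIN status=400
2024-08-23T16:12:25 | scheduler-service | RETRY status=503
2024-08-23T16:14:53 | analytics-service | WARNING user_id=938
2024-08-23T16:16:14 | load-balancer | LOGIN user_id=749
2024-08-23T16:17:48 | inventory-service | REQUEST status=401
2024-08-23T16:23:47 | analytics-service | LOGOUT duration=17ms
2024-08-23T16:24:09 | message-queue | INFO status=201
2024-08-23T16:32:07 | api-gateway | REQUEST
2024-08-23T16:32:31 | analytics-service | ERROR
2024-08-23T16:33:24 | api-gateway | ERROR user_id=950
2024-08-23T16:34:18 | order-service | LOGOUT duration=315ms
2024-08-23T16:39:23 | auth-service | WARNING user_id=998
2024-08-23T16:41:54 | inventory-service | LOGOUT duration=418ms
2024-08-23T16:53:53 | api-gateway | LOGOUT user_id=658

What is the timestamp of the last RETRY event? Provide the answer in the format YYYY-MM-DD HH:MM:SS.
2024-08-23 16:12:25

To find the last event:

1. Filter for all RETRY events
2. Sort by timestamp
3. Select the last one
4. Timestamp: 2024-08-23 16:12:25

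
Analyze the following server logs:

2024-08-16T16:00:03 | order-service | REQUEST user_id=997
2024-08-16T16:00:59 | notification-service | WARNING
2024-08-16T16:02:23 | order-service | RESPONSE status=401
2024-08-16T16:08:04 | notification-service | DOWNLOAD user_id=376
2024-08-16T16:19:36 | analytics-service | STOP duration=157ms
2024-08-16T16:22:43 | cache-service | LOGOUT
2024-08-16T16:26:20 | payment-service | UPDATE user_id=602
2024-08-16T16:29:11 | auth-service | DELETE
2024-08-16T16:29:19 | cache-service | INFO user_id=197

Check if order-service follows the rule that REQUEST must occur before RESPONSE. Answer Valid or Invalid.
Valid

To validate ordering:

1. Required order: REQUEST → RESPONSE
2. Rule: REQUEST must occur before RESPONSE
3. Check actual order of events for order-service
4. Result: Valid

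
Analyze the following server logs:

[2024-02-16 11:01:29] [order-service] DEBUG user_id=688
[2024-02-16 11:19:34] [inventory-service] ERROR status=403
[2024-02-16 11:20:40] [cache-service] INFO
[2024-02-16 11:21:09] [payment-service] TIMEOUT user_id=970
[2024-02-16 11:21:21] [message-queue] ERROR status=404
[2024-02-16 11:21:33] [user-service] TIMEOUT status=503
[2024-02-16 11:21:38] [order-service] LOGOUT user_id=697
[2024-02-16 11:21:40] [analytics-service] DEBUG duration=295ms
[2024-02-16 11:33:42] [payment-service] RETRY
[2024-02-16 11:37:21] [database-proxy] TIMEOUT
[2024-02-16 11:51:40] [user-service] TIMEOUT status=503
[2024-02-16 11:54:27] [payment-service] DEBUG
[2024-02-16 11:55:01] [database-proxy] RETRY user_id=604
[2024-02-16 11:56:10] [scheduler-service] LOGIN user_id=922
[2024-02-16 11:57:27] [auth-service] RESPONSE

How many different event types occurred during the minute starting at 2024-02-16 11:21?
4

To count unique event types:

1. Filter events in the minute starting at 2024-02-16 11:21
2. Extract event types from matching entries
3. Count unique types: 4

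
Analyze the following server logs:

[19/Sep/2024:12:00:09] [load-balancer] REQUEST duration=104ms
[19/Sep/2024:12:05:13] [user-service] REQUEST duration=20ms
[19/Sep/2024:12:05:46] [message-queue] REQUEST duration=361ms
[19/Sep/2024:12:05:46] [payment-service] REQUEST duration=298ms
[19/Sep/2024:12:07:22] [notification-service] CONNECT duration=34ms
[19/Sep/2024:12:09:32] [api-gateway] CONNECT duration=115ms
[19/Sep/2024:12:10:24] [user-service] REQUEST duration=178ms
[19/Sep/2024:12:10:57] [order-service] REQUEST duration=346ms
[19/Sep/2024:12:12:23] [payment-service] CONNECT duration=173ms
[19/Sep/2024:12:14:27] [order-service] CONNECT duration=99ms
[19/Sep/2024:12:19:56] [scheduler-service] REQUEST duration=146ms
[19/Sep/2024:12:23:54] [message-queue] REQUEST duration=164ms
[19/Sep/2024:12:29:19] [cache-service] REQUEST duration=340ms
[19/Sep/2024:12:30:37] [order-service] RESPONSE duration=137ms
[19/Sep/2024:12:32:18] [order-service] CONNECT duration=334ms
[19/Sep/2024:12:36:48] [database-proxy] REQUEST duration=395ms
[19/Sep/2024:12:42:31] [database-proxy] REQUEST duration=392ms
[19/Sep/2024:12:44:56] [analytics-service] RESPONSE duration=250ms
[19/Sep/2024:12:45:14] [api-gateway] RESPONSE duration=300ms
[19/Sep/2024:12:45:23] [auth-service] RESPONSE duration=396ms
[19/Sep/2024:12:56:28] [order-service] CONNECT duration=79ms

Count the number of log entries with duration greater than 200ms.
10

To count timeouts:

1. Threshold: 200ms
2. Extract duration from each log entry
3. Count entries where duration > 200
4. Timeout count: 10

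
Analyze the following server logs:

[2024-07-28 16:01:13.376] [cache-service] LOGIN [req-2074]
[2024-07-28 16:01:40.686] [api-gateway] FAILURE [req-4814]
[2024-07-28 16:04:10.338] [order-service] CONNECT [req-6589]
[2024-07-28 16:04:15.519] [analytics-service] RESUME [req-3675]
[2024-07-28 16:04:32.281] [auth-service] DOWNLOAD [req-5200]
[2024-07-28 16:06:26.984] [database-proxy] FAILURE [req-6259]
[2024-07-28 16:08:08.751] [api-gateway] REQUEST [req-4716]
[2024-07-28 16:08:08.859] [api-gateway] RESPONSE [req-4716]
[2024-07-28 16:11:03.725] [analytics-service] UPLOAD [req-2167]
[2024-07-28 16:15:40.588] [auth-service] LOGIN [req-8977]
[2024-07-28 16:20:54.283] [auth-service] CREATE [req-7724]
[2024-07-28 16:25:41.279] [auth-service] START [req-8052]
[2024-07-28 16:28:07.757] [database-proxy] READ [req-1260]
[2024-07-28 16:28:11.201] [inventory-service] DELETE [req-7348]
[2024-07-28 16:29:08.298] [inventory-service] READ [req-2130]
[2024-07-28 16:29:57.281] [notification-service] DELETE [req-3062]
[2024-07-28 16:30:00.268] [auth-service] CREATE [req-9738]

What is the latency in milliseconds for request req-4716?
108

To calculate latency:

1. Find REQUEST with id req-4716: 2024-07-28 16:08:08.751
2. Find RESPONSE with id req-4716: 2024-07-28 16:08:08.859
3. Latency: 2024-07-28 16:08:08.859 - 2024-07-28 16:08:08.751 = 108ms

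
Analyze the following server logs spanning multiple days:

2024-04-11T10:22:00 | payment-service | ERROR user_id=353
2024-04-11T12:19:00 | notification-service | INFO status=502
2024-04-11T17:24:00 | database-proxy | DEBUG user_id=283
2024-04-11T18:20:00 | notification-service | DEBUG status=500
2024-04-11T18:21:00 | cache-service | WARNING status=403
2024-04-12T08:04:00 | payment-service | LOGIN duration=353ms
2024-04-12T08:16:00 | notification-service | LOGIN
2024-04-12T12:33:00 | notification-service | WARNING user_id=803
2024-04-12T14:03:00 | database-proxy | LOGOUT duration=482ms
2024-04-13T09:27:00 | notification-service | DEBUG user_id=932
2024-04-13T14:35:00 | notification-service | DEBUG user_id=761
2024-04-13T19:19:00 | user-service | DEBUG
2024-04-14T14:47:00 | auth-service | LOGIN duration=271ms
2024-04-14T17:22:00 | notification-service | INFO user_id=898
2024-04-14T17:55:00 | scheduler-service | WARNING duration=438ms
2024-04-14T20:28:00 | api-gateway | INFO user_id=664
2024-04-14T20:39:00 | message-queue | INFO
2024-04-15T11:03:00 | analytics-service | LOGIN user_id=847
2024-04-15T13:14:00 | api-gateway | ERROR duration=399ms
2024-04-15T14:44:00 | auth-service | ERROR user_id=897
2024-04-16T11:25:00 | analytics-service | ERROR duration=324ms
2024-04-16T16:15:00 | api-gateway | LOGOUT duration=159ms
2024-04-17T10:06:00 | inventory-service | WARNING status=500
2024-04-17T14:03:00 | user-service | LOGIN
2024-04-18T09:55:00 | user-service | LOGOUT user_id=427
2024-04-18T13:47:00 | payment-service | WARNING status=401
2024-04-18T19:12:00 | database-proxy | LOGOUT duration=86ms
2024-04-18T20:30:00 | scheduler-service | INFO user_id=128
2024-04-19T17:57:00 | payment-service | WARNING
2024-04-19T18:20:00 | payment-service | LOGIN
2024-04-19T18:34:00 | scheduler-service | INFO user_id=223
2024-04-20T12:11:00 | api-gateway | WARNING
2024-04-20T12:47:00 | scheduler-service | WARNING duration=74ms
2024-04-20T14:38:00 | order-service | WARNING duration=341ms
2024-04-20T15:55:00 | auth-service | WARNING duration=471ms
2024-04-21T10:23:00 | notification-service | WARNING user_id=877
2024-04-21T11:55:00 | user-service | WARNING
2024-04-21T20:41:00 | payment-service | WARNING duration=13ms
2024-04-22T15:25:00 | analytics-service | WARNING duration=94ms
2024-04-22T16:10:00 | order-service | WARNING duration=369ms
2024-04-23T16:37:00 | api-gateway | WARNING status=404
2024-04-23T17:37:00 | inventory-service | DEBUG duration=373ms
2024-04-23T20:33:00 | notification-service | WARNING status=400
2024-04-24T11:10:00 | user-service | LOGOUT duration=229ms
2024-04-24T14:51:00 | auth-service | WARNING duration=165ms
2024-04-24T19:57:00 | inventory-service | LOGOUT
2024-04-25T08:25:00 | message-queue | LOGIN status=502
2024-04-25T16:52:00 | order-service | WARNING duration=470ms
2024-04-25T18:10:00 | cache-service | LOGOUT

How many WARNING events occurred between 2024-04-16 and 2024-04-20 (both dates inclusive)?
7

To filter by date range:

1. Date range: 2024-04-16 through 2024-04-20, both dates inclusive
2. Filter for WARNING events whose date falls in this range
3. Count matching events: 7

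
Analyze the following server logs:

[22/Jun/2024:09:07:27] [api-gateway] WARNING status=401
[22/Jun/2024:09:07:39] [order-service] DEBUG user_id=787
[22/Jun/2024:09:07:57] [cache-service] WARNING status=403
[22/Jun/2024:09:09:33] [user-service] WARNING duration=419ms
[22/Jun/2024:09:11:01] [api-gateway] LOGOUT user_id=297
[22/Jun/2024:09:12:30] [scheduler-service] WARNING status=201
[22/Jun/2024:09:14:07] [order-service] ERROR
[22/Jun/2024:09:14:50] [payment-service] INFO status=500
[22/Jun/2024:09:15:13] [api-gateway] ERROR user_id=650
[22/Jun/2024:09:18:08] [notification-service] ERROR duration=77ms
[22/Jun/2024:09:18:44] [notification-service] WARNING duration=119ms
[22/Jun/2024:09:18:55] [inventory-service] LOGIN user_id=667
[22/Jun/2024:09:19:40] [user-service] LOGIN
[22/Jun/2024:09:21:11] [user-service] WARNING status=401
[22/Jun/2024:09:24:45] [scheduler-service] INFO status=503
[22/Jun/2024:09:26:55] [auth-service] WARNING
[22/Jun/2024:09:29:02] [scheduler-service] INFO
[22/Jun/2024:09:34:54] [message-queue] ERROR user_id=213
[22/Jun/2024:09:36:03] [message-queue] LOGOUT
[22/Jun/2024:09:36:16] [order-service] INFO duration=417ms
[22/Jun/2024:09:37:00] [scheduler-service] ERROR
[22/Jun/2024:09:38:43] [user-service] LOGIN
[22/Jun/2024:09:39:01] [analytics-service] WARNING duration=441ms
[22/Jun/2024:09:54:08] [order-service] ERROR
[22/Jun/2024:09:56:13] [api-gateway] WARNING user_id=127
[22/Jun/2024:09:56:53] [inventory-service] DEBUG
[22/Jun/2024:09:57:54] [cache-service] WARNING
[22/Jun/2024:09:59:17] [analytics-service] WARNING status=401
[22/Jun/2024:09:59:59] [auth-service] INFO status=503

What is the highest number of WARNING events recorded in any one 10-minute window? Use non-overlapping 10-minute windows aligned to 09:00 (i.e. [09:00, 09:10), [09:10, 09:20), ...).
3

To find the burst window:

1. Divide the log period into non-overlapping 10-minute windows starting at 09:00
2. Count WARNING events in each window
3. Find the window with maximum count
4. Maximum events in a window: 3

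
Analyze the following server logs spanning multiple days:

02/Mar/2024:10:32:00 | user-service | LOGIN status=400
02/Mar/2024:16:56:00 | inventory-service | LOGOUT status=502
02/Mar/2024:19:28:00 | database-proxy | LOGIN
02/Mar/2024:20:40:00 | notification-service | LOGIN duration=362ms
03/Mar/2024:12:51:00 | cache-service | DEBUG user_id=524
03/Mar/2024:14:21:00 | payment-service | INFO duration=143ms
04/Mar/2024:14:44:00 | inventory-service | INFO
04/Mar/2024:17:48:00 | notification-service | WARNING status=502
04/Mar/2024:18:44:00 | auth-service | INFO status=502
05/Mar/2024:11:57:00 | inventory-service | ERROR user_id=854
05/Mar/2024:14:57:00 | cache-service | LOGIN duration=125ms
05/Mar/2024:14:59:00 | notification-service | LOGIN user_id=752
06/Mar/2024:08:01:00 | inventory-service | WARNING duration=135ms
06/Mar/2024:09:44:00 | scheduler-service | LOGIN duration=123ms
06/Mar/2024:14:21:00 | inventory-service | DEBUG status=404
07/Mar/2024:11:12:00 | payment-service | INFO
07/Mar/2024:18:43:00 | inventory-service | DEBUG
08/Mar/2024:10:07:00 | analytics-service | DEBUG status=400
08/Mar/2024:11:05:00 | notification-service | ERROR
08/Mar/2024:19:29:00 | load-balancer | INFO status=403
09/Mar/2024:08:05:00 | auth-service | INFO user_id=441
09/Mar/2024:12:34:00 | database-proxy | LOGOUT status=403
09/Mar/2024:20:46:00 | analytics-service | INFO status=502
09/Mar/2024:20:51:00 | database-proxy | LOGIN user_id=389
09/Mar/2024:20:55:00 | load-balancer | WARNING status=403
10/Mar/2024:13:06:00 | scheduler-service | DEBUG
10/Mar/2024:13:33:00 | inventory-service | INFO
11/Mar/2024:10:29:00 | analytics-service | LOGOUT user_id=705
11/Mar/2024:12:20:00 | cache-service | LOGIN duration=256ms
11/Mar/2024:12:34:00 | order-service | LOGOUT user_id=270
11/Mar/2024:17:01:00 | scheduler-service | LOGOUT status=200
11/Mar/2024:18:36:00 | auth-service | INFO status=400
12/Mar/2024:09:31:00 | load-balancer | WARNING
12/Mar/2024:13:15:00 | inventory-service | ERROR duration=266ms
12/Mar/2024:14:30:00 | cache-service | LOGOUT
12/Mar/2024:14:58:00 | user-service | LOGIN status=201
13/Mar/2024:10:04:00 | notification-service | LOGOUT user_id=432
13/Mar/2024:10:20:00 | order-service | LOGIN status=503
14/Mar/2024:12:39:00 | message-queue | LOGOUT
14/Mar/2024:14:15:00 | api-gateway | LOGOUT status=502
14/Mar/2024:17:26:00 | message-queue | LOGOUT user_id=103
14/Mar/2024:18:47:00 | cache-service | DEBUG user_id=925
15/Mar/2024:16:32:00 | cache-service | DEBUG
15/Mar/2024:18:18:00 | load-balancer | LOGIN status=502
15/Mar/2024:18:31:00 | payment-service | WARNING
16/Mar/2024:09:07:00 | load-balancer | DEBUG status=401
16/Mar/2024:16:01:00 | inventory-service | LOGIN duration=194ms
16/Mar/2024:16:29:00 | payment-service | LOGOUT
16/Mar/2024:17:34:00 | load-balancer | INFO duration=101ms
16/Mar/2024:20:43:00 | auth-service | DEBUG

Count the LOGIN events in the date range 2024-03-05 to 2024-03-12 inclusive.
6

To filter by date range:

1. Date range: 2024-03-05 through 2024-03-12, both dates inclusive
2. Filter for LOGIN events whose date falls in this range
3. Count matching events: 6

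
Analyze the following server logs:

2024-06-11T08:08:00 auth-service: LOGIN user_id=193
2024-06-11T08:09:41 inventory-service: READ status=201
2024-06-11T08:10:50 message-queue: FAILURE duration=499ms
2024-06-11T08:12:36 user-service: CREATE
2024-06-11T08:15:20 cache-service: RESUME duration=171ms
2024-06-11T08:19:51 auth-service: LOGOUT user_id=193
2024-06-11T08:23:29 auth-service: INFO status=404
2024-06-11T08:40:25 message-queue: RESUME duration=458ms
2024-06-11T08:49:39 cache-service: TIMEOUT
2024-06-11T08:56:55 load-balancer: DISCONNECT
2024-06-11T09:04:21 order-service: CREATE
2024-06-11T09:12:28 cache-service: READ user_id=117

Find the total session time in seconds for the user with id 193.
711

To calculate session duration:

1. Find LOGIN event for user_id=193: 2024-06-11T08:08:00
2. Find LOGOUT event for user_id=193: 2024-06-11T08:19:51
3. Session duration: 2024-06-11T08:19:51 - 2024-06-11T08:08:00 = 711 seconds (11 minutes)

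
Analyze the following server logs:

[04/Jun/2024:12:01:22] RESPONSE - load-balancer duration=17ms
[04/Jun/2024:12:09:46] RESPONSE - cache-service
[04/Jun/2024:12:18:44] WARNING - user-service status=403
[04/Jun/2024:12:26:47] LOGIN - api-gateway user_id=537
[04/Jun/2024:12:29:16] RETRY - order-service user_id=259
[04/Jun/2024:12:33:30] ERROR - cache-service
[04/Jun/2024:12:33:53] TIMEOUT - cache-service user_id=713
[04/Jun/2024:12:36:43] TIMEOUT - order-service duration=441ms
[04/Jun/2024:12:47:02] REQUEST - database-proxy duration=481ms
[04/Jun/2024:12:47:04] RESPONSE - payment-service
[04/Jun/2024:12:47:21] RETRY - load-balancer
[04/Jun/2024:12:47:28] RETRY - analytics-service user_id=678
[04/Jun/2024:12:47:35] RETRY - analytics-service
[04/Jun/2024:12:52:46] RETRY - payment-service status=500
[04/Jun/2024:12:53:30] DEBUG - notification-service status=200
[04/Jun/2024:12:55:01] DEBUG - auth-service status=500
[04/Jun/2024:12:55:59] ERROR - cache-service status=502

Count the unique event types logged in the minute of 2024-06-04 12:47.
3

To count unique event types:

1. Filter events in the minute starting at 2024-06-04 12:47
2. Extract event types from matching entries
3. Count unique types: 3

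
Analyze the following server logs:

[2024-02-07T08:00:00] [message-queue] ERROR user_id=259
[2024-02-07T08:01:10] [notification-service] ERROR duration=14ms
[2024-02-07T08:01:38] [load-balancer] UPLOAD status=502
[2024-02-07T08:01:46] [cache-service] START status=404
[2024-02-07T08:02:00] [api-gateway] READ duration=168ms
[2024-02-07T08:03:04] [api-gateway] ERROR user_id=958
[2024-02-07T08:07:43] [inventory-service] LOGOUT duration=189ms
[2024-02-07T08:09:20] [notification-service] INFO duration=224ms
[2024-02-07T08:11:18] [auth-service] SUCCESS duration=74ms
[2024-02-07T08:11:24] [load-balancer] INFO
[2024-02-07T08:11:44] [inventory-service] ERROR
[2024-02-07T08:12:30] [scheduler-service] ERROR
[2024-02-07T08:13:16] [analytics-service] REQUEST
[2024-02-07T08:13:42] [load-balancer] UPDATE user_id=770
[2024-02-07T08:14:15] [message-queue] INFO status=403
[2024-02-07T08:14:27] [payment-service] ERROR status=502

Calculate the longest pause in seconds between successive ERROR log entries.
520

To find the longest gap:

1. Extract all ERROR events in chronological order
2. Calculate time differences between consecutive events
3. Find the maximum difference
4. Longest gap: 520 seconds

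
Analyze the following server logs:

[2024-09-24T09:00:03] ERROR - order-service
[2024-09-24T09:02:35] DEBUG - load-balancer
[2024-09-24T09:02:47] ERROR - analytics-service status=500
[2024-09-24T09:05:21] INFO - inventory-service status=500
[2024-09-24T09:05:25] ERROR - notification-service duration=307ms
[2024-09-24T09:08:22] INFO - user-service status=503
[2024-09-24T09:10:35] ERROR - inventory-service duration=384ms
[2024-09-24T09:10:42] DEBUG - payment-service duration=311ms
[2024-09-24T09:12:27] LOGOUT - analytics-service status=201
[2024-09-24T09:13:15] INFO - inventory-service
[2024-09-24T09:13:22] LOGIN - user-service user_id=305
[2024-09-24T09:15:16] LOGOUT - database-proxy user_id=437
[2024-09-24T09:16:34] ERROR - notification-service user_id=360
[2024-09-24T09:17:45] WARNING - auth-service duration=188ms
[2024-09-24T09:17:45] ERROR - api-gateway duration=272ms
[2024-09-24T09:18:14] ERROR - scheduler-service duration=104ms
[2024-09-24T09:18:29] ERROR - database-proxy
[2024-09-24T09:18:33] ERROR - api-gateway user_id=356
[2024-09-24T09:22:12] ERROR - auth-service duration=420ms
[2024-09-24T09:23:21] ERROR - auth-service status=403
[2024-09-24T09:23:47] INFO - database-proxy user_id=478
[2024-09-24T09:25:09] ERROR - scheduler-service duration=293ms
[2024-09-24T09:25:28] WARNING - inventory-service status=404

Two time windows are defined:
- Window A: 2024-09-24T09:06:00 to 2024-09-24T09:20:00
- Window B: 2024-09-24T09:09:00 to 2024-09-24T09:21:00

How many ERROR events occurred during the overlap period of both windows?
6

To find overlap events:

1. Window A: 2024-09-24T09:06:00 to 2024-09-24T09:20:00
2. Window B: 2024-09-24T09:09:00 to 2024-09-24T09:21:00
3. Overlap period: 2024-09-24T09:09:00 to 2024-09-24T09:20:00
4. Count ERROR events in overlap: 6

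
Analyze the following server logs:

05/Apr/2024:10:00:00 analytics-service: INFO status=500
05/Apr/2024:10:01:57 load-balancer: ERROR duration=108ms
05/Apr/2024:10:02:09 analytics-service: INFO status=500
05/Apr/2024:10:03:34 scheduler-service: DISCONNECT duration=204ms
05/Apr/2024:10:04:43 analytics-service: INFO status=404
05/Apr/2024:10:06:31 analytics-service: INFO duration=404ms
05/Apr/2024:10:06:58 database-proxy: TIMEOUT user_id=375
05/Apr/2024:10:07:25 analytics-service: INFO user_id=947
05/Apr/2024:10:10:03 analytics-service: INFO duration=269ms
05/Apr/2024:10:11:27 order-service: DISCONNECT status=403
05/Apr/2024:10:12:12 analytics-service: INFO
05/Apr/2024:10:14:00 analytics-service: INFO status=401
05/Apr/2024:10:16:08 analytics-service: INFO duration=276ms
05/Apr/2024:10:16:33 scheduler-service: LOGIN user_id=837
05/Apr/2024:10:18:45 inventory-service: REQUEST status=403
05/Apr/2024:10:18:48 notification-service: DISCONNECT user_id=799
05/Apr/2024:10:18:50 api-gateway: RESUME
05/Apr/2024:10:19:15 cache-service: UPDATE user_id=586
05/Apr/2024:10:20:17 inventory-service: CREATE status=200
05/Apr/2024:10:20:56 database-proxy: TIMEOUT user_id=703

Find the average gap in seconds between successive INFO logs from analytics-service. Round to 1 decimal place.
121.0

To calculate average interval:

1. Find all INFO events for analytics-service in order
2. Calculate time gaps between consecutive events
3. Compute mean of gaps: 968 / 8 = 121.0 seconds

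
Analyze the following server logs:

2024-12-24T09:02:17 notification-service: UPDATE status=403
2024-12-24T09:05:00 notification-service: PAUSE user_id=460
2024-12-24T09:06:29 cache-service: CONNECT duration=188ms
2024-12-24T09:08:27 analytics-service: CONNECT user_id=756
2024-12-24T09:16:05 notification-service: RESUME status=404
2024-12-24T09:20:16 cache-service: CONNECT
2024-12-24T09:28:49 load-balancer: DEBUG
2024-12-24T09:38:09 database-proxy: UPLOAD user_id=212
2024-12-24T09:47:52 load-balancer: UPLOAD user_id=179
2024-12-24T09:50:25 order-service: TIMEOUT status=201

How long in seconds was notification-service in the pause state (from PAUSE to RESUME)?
665

To calculate state duration:

1. Find PAUSE event for notification-service: 2024-12-24T09:05:00
2. Find RESUME event for notification-service: 2024-12-24T09:16:05
3. Calculate duration: 2024-12-24T09:16:05 - 2024-12-24T09:05:00 = 665 seconds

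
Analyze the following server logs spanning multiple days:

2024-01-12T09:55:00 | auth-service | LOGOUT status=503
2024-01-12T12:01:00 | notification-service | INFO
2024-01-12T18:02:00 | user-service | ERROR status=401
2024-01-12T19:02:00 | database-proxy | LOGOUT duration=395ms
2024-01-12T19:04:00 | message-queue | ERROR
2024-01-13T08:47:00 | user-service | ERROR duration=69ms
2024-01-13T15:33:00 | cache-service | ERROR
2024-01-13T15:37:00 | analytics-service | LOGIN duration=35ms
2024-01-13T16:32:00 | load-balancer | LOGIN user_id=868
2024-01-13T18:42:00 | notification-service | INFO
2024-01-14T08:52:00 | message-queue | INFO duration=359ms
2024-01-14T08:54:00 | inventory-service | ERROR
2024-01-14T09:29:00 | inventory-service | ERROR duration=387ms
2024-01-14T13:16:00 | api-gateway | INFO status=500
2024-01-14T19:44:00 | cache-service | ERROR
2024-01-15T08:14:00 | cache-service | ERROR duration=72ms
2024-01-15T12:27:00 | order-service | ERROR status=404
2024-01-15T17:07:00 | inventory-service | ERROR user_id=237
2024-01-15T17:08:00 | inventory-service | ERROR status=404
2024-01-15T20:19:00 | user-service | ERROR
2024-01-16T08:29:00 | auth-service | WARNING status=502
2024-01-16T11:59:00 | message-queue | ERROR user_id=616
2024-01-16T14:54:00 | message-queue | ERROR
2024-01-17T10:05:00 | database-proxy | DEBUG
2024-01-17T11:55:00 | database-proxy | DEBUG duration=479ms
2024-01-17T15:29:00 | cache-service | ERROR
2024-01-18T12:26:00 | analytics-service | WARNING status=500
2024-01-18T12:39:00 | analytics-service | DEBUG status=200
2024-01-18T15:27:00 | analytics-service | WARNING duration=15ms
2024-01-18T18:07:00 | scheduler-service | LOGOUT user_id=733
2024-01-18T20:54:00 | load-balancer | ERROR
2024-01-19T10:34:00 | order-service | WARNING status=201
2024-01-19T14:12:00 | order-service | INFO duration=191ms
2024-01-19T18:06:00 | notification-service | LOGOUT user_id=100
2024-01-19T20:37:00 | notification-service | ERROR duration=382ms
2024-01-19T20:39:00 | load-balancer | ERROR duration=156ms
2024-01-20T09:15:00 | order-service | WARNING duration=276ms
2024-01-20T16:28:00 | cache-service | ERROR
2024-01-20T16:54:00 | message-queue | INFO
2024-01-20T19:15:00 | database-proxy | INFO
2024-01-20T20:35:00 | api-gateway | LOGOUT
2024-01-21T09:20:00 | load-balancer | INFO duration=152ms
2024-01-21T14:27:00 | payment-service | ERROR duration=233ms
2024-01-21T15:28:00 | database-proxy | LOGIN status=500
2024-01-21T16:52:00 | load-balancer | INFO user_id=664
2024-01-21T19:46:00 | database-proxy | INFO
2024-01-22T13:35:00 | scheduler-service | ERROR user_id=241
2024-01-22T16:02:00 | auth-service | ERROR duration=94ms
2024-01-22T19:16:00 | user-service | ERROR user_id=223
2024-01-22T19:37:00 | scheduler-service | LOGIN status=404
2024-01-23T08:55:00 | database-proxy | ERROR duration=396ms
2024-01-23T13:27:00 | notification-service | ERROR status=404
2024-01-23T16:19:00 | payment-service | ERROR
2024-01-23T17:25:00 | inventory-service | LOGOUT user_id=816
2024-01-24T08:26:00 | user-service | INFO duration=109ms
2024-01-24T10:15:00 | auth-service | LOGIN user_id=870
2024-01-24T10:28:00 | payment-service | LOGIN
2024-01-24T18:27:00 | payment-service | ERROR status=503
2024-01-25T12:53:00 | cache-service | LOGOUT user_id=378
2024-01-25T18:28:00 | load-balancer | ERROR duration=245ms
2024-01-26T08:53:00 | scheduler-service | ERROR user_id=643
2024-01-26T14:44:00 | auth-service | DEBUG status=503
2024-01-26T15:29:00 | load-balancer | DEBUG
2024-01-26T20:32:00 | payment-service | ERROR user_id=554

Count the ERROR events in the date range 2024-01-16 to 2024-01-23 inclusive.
14

To filter by date range:

1. Date range: 2024-01-16 through 2024-01-23, both dates inclusive
2. Filter for ERROR events whose date falls in this range
3. Count matching events: 14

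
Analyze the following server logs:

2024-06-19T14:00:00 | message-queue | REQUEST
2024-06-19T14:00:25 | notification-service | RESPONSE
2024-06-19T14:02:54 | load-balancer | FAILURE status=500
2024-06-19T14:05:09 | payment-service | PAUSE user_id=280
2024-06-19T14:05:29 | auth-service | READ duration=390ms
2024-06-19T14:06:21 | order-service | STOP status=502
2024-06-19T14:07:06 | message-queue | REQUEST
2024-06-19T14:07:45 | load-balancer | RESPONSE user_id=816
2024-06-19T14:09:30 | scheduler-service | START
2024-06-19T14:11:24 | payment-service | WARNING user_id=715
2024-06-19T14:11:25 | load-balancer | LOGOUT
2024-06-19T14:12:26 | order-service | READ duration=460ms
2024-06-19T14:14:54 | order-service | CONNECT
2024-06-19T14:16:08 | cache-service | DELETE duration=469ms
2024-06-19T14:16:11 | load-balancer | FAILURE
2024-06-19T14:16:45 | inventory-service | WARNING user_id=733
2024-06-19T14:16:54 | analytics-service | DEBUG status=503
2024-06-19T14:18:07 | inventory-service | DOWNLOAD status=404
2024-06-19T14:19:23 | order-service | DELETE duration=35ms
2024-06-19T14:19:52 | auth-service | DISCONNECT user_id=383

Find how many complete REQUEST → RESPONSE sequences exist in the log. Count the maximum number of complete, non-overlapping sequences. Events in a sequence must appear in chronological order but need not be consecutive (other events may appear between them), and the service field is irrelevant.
2

To count sequences:

1. Look for pattern: REQUEST → RESPONSE
2. Greedily scan the log in chronological order, matching each sequence element in turn (ignoring service)
3. Each time the full pattern completes, increment the count and restart matching from the next event
4. Complete non-overlapping sequences found: 2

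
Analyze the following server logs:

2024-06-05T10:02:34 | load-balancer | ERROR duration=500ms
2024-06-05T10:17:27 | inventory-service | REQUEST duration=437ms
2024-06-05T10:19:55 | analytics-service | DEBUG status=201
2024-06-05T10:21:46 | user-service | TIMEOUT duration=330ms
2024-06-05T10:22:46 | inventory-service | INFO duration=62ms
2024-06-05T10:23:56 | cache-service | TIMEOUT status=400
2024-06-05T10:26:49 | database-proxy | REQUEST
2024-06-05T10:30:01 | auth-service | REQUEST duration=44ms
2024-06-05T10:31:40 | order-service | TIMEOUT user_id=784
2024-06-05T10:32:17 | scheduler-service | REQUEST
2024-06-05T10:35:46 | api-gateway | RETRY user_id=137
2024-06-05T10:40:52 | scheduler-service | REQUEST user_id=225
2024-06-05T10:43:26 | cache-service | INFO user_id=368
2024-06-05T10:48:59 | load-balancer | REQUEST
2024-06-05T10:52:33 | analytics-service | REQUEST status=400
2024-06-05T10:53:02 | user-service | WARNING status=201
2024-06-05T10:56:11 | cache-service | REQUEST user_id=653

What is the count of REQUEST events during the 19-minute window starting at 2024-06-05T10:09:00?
2

To count events in the time window:

1. Window boundaries: 2024-06-05T10:09:00 to 2024-06-05T10:28:00
2. Filter for REQUEST events within this window
3. Count matching events: 2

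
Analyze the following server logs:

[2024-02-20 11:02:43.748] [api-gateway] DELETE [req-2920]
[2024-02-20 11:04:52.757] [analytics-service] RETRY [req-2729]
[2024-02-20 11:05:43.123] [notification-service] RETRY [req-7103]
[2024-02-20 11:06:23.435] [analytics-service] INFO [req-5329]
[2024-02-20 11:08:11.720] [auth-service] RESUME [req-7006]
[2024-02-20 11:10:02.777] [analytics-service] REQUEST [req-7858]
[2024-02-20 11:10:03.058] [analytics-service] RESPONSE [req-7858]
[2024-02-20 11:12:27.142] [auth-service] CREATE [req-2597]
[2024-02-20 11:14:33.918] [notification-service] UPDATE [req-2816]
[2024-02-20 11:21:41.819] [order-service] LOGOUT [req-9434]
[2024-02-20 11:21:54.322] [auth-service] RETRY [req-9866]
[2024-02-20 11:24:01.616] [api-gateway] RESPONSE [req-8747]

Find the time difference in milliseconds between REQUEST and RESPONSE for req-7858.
281

To calculate latency:

1. Find REQUEST with id req-7858: 2024-02-20 11:10:02.777
2. Find RESPONSE with id req-7858: 2024-02-20 11:10:03.058
3. Latency: 2024-02-20 11:10:03.058 - 2024-02-20 11:10:02.777 = 281ms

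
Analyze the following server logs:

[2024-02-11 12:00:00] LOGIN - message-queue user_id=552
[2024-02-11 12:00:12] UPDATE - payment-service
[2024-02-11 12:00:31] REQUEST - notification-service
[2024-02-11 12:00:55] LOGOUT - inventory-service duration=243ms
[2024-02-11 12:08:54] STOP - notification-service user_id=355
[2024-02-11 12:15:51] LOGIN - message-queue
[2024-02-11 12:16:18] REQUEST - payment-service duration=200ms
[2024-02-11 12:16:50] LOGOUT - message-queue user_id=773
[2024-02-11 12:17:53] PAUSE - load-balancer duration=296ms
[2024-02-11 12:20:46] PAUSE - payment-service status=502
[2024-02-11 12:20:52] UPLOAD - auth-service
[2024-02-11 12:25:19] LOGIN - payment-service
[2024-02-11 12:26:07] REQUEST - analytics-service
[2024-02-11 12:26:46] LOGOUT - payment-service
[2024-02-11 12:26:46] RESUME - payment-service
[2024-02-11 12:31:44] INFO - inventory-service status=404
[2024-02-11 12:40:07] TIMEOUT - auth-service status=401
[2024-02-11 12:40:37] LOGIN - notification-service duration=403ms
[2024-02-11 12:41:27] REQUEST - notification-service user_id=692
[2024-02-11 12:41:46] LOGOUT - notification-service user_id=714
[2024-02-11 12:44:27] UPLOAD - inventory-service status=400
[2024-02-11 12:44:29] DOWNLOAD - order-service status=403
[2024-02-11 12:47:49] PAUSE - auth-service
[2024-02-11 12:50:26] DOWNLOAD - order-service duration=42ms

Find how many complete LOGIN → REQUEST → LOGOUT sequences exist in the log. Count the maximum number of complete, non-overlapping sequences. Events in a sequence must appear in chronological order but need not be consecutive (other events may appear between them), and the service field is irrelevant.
4

To count sequences:

1. Look for pattern: LOGIN → REQUEST → LOGOUT
2. Greedily scan the log in chronological order, matching each sequence element in turn (ignoring service)
3. Each time the full pattern completes, increment the count and restart matching from the next event
4. Complete non-overlapping sequences found: 4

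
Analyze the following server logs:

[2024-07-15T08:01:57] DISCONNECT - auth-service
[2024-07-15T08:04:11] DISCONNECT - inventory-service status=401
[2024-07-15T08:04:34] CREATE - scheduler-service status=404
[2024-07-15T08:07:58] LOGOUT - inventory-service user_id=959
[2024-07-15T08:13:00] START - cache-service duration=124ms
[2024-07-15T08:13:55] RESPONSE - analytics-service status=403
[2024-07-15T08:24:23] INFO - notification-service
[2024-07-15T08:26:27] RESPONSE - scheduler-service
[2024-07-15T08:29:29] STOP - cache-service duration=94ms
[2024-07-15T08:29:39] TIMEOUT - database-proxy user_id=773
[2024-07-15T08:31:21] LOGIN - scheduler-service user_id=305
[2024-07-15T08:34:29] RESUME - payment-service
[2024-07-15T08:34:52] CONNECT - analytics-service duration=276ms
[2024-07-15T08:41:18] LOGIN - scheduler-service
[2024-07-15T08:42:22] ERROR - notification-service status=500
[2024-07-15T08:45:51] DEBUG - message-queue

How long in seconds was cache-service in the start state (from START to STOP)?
989

To calculate state duration:

1. Find START event for cache-service: 2024-07-15T08:13:00
2. Find STOP event for cache-service: 2024-07-15T08:29:29
3. Calculate duration: 2024-07-15T08:29:29 - 2024-07-15T08:13:00 = 989 seconds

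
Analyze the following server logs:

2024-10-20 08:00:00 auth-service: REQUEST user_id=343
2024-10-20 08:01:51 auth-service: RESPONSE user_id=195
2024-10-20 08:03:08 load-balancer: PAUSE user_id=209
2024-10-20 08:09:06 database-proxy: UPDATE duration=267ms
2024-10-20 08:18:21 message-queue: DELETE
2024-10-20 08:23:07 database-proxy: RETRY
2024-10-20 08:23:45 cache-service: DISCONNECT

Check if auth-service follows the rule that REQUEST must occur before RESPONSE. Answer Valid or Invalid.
Valid

To validate ordering:

1. Required order: REQUEST → RESPONSE
2. Rule: REQUEST must occur before RESPONSE
3. Check actual order of events for auth-service
4. Result: Valid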